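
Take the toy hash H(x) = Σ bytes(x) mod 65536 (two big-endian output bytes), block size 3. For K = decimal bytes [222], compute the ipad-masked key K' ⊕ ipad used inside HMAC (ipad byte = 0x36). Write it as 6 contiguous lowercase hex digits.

e83636

Key decimal bytes [222] = de is 1 byte ≤ B = 3; zero-pad to 3 bytes: K' = de 00 00.
XOR each byte with 0x36: de⊕36=e8, 00⊕36=36, 00⊕36=36.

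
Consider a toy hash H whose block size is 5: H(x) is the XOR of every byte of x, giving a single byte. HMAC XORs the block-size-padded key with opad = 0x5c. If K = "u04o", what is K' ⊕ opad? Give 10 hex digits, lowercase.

296c68335c

Key "u04o" = 75 30 34 6f is 4 bytes ≤ B = 5; zero-pad to 5 bytes: K' = 75 30 34 6f 00.
XOR each byte with 0x5c: 75⊕5c=29, 30⊕5c=6c, 34⊕5c=68, 6f⊕5c=33, 00⊕5c=5c.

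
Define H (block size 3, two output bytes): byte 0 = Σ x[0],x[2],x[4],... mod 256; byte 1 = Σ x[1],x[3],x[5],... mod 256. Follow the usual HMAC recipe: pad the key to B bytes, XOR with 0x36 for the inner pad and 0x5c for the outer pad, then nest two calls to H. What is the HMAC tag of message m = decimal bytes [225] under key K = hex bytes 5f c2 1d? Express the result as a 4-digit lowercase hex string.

1932

Key hex bytes 5f c2 1d is exactly B = 3 bytes: K' = 5f c2 1d.
K' ⊕ ipad = 69 f4 2b.  K' ⊕ opad = 03 9e 41.
Inner input = (K'⊕ipad) ∥ m = 69 f4 2b ∥ e1.
Inner hash: even-index sum = 148 mod 256 = 148; odd-index sum = 469 mod 256 = 213 → 94 d5.
Outer input = (K'⊕opad) ∥ inner = 03 9e 41 ∥ 94 d5.
Outer hash (tag): even-index sum = 281 mod 256 = 25; odd-index sum = 306 mod 256 = 50 → 19 32.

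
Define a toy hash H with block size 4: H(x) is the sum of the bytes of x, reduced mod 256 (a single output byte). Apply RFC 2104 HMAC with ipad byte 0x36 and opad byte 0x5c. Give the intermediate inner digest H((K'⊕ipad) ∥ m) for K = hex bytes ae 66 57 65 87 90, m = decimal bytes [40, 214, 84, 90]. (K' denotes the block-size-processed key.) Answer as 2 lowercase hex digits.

Key hex bytes ae 66 57 65 87 90 is 6 bytes > B = 4, so hash it first: H(key) = e7, then zero-pad to 4 bytes: K' = e7 00 00 00.
K' ⊕ ipad = d1 36 36 36.
Inner input = d1 36 36 36 ∥ 28 d6 54 5a.
Inner hash: sum = 209+54+54+54+40+214+84+90 = 799; mod 256 = 31 → 1f.

1f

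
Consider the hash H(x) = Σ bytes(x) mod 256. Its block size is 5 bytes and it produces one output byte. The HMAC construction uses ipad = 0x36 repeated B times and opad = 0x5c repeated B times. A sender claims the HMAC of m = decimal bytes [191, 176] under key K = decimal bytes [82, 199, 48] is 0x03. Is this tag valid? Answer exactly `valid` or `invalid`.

valid

Key decimal bytes [82, 199, 48] = 52 c7 30 is 3 bytes ≤ B = 5; zero-pad to 5 bytes: K' = 52 c7 30 00 00.
K' ⊕ ipad = 64 f1 06 36 36; K' ⊕ opad = 0e 9b 6c 5c 5c.
Inner hash: sum = 100+241+6+54+54+191+176 = 822; mod 256 = 54 → 36.
Outer hash (recomputed tag): sum = 14+155+108+92+92+54 = 515; mod 256 = 3 → 03.
Recomputed tag = 03; claimed = 03 → match.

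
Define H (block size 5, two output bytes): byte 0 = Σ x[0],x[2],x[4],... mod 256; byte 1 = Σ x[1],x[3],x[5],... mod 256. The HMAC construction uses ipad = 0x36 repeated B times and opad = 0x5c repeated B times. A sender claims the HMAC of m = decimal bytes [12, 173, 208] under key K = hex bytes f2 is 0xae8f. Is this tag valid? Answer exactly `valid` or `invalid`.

invalid

Key hex bytes f2 is 1 byte ≤ B = 5; zero-pad to 5 bytes: K' = f2 00 00 00 00.
K' ⊕ ipad = c4 36 36 36 36; K' ⊕ opad = ae 5c 5c 5c 5c.
Inner hash: even-index sum = 477 mod 256 = 221; odd-index sum = 328 mod 256 = 72 → dd 48.
Outer hash (recomputed tag): even-index sum = 430 mod 256 = 174; odd-index sum = 405 mod 256 = 149 → ae 95.
Recomputed tag = ae95; claimed = ae8f → mismatch.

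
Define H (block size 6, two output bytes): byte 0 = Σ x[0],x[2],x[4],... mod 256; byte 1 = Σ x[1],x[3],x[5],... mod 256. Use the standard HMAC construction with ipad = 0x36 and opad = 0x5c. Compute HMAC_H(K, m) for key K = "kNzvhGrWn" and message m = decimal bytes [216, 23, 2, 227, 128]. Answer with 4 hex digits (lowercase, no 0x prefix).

0ab0

Key "kNzvhGrWn" = 6b 4e 7a 76 68 47 72 57 6e is 9 bytes > B = 6, so hash it first: H(key) = 2d 62, then zero-pad to 6 bytes: K' = 2d 62 00 00 00 00.
K' ⊕ ipad = 1b 54 36 36 36 36.  K' ⊕ opad = 71 3e 5c 5c 5c 5c.
Inner input = (K'⊕ipad) ∥ m = 1b 54 36 36 36 36 ∥ d8 17 02 e3 80.
Inner hash: even-index sum = 481 mod 256 = 225; odd-index sum = 442 mod 256 = 186 → e1 ba.
Outer input = (K'⊕opad) ∥ inner = 71 3e 5c 5c 5c 5c ∥ e1 ba.
Outer hash (tag): even-index sum = 522 mod 256 = 10; odd-index sum = 432 mod 256 = 176 → 0a b0.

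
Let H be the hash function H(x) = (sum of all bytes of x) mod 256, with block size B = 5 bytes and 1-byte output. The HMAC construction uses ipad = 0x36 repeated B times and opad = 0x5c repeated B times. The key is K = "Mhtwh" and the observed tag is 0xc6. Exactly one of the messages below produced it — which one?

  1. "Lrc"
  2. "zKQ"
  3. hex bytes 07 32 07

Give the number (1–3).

3

Key "Mhtwh" = 4d 68 74 77 68 is exactly B = 5 bytes: K' = 4d 68 74 77 68.
K' ⊕ ipad = 7b 5e 42 41 5e; K' ⊕ opad = 11 34 28 2b 34.
m1: inner = H(7b 5e 42 41 5e 4c 72 63) = db; tag = H(11 34 28 2b 34 db) = a7
m2: inner = H(7b 5e 42 41 5e 7a 4b 51) = d0; tag = H(11 34 28 2b 34 d0) = 9c
m3: inner = H(7b 5e 42 41 5e 07 32 07) = fa; tag = H(11 34 28 2b 34 fa) = c6 ← matches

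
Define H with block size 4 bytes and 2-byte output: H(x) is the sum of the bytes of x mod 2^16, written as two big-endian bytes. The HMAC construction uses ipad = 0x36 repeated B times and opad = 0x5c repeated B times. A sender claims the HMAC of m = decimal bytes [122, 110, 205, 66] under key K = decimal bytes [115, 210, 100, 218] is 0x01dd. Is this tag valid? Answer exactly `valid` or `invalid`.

valid

Key decimal bytes [115, 210, 100, 218] = 73 d2 64 da is exactly B = 4 bytes: K' = 73 d2 64 da.
K' ⊕ ipad = 45 e4 52 ec; K' ⊕ opad = 2f 8e 38 86.
Inner hash: sum = 69+228+82+236+122+110+205+66 = 1118 → 04 5e.
Outer hash (recomputed tag): sum = 47+142+56+134+4+94 = 477 → 01 dd.
Recomputed tag = 01dd; claimed = 01dd → match.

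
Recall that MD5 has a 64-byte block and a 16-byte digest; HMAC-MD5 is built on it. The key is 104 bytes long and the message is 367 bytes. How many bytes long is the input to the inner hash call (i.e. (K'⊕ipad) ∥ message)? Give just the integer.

431

Key is 104 > 64 bytes, so it is hashed to 16 bytes then zero-padded to 64: |K'| = 64.
Inner input = (K'⊕ipad) ∥ m → 64 + 367 = 431 bytes.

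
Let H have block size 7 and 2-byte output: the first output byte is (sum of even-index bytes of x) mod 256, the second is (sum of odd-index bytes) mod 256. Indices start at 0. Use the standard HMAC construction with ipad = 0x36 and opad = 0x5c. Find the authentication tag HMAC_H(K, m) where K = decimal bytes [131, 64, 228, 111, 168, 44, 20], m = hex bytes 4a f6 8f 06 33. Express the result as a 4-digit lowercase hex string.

c802

Key decimal bytes [131, 64, 228, 111, 168, 44, 20] = 83 40 e4 6f a8 2c 14 is exactly B = 7 bytes: K' = 83 40 e4 6f a8 2c 14.
K' ⊕ ipad = b5 76 d2 59 9e 1a 22.  K' ⊕ opad = df 1c b8 33 f4 70 48.
Inner input = (K'⊕ipad) ∥ m = b5 76 d2 59 9e 1a 22 ∥ 4a f6 8f 06 33.
Inner hash: even-index sum = 835 mod 256 = 67; odd-index sum = 501 mod 256 = 245 → 43 f5.
Outer input = (K'⊕opad) ∥ inner = df 1c b8 33 f4 70 48 ∥ 43 f5.
Outer hash (tag): even-index sum = 968 mod 256 = 200; odd-index sum = 258 mod 256 = 2 → c8 02.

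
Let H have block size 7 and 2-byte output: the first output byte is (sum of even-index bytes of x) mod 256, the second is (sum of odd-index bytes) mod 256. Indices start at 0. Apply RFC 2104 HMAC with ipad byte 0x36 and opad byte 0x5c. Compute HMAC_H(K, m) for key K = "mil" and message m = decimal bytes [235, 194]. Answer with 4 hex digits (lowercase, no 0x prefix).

Key "mil" = 6d 69 6c is 3 bytes ≤ B = 7; zero-pad to 7 bytes: K' = 6d 69 6c 00 00 00 00.
K' ⊕ ipad = 5b 5f 5a 36 36 36 36.  K' ⊕ opad = 31 35 30 5c 5c 5c 5c.
Inner input = (K'⊕ipad) ∥ m = 5b 5f 5a 36 36 36 36 ∥ eb c2.
Inner hash: even-index sum = 483 mod 256 = 227; odd-index sum = 438 mod 256 = 182 → e3 b6.
Outer input = (K'⊕opad) ∥ inner = 31 35 30 5c 5c 5c 5c ∥ e3 b6.
Outer hash (tag): even-index sum = 463 mod 256 = 207; odd-index sum = 464 mod 256 = 208 → cf d0.

cfd0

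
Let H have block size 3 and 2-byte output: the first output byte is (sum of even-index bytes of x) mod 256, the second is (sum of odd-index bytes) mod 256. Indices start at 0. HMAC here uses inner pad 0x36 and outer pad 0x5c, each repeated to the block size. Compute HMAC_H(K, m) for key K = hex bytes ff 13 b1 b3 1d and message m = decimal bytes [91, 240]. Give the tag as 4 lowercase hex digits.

38bb

Key hex bytes ff 13 b1 b3 1d is 5 bytes > B = 3, so hash it first: H(key) = cd c6, then zero-pad to 3 bytes: K' = cd c6 00.
K' ⊕ ipad = fb f0 36.  K' ⊕ opad = 91 9a 5c.
Inner input = (K'⊕ipad) ∥ m = fb f0 36 ∥ 5b f0.
Inner hash: even-index sum = 545 mod 256 = 33; odd-index sum = 331 mod 256 = 75 → 21 4b.
Outer input = (K'⊕opad) ∥ inner = 91 9a 5c ∥ 21 4b.
Outer hash (tag): even-index sum = 312 mod 256 = 56; odd-index sum = 187 mod 256 = 187 → 38 bb.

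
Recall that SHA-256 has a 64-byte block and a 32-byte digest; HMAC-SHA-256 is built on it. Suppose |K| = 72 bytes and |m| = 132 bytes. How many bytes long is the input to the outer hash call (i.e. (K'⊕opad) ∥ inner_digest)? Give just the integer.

96

Key is 72 > 64 bytes, so it is hashed to 32 bytes then zero-padded to 64: |K'| = 64.
Outer input = (K'⊕opad) ∥ H(inner) → 64 + 32 = 96 bytes.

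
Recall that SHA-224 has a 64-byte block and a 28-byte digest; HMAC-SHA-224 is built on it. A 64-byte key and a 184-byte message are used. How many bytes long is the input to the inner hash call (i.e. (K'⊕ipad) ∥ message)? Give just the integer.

Key is 64 ≤ 64 bytes, zero-padded: |K'| = 64.
Inner input = (K'⊕ipad) ∥ m → 64 + 184 = 248 bytes.

248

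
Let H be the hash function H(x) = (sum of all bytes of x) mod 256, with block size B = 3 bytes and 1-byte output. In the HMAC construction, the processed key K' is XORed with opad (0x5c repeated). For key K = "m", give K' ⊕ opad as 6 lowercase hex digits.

Key "m" = 6d is 1 byte ≤ B = 3; zero-pad to 3 bytes: K' = 6d 00 00.
XOR each byte with 0x5c: 6d⊕5c=31, 00⊕5c=5c, 00⊕5c=5c.

315c5c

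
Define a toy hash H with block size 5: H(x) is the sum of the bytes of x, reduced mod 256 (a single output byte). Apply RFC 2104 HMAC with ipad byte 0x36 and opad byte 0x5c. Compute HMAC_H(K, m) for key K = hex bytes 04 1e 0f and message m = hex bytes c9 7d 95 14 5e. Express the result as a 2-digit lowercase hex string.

Key hex bytes 04 1e 0f is 3 bytes ≤ B = 5; zero-pad to 5 bytes: K' = 04 1e 0f 00 00.
K' ⊕ ipad = 32 28 39 36 36.  K' ⊕ opad = 58 42 53 5c 5c.
Inner input = (K'⊕ipad) ∥ m = 32 28 39 36 36 ∥ c9 7d 95 14 5e.
Inner hash: sum = 50+40+57+54+54+201+125+149+20+94 = 844; mod 256 = 76 → 4c.
Outer input = (K'⊕opad) ∥ inner = 58 42 53 5c 5c ∥ 4c.
Outer hash (tag): sum = 88+66+83+92+92+76 = 497; mod 256 = 241 → f1.

f1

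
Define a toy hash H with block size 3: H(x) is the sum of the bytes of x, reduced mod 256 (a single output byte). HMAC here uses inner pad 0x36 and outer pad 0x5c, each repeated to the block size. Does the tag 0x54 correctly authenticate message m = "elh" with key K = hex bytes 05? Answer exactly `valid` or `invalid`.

Key hex bytes 05 is 1 byte ≤ B = 3; zero-pad to 3 bytes: K' = 05 00 00.
K' ⊕ ipad = 33 36 36; K' ⊕ opad = 59 5c 5c.
Inner hash: sum = 51+54+54+101+108+104 = 472; mod 256 = 216 → d8.
Outer hash (recomputed tag): sum = 89+92+92+216 = 489; mod 256 = 233 → e9.
Recomputed tag = e9; claimed = 54 → mismatch.

invalid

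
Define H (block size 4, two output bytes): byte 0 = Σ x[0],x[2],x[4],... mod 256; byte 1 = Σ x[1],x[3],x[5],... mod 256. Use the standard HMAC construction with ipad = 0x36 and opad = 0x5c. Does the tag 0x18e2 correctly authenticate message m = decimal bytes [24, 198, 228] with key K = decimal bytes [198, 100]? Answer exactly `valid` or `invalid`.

valid

Key decimal bytes [198, 100] = c6 64 is 2 bytes ≤ B = 4; zero-pad to 4 bytes: K' = c6 64 00 00.
K' ⊕ ipad = f0 52 36 36; K' ⊕ opad = 9a 38 5c 5c.
Inner hash: even-index sum = 546 mod 256 = 34; odd-index sum = 334 mod 256 = 78 → 22 4e.
Outer hash (recomputed tag): even-index sum = 280 mod 256 = 24; odd-index sum = 226 mod 256 = 226 → 18 e2.
Recomputed tag = 18e2; claimed = 18e2 → match.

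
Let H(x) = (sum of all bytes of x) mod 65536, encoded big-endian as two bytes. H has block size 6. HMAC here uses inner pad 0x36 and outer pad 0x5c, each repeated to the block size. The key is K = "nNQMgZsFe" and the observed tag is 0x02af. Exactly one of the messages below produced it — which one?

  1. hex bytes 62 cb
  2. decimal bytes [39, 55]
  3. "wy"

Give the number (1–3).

2

Key "nNQMgZsFe" = 6e 4e 51 4d 67 5a 73 46 65 is 9 bytes > B = 6, so hash it first: H(key) = 03 39, then zero-pad to 6 bytes: K' = 03 39 00 00 00 00.
K' ⊕ ipad = 35 0f 36 36 36 36; K' ⊕ opad = 5f 65 5c 5c 5c 5c.
m1: inner = H(35 0f 36 36 36 36 62 cb) = 02 49; tag = H(5f 65 5c 5c 5c 5c 02 49) = 027f
m2: inner = H(35 0f 36 36 36 36 27 37) = 01 7a; tag = H(5f 65 5c 5c 5c 5c 01 7a) = 02af ← matches
m3: inner = H(35 0f 36 36 36 36 77 79) = 02 0c; tag = H(5f 65 5c 5c 5c 5c 02 0c) = 0242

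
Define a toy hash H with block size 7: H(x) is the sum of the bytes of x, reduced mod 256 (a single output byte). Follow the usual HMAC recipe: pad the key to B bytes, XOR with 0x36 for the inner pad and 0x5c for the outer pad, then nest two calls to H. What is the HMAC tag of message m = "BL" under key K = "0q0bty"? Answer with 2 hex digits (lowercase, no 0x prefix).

Key "0q0bty" = 30 71 30 62 74 79 is 6 bytes ≤ B = 7; zero-pad to 7 bytes: K' = 30 71 30 62 74 79 00.
K' ⊕ ipad = 06 47 06 54 42 4f 36.  K' ⊕ opad = 6c 2d 6c 3e 28 25 5c.
Inner input = (K'⊕ipad) ∥ m = 06 47 06 54 42 4f 36 ∥ 42 4c.
Inner hash: sum = 6+71+6+84+66+79+54+66+76 = 508; mod 256 = 252 → fc.
Outer input = (K'⊕opad) ∥ inner = 6c 2d 6c 3e 28 25 5c ∥ fc.
Outer hash (tag): sum = 108+45+108+62+40+37+92+252 = 744; mod 256 = 232 → e8.

e8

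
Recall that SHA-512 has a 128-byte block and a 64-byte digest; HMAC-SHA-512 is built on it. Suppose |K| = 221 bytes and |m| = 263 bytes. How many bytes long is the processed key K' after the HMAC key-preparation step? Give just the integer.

128

Key is 221 > 128 bytes, so it is hashed to 64 bytes then zero-padded to 128: |K'| = 128.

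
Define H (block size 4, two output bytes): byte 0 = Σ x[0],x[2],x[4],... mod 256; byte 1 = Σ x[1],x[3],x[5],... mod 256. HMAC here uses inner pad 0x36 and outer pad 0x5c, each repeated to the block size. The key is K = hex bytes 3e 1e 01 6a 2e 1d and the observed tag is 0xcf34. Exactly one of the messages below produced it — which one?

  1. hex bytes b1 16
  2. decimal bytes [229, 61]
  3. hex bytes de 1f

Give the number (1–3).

Key hex bytes 3e 1e 01 6a 2e 1d is 6 bytes > B = 4, so hash it first: H(key) = 6d a5, then zero-pad to 4 bytes: K' = 6d a5 00 00.
K' ⊕ ipad = 5b 93 36 36; K' ⊕ opad = 31 f9 5c 5c.
m1: inner = H(5b 93 36 36 b1 16) = 42 df; tag = H(31 f9 5c 5c 42 df) = cf34 ← matches
m2: inner = H(5b 93 36 36 e5 3d) = 76 06; tag = H(31 f9 5c 5c 76 06) = 035b
m3: inner = H(5b 93 36 36 de 1f) = 6f e8; tag = H(31 f9 5c 5c 6f e8) = fc3d

1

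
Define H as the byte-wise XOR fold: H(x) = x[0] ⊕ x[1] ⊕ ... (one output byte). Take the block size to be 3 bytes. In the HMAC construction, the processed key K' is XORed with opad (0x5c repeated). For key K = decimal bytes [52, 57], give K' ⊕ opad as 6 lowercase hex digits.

68655c

Key decimal bytes [52, 57] = 34 39 is 2 bytes ≤ B = 3; zero-pad to 3 bytes: K' = 34 39 00.
XOR each byte with 0x5c: 34⊕5c=68, 39⊕5c=65, 00⊕5c=5c.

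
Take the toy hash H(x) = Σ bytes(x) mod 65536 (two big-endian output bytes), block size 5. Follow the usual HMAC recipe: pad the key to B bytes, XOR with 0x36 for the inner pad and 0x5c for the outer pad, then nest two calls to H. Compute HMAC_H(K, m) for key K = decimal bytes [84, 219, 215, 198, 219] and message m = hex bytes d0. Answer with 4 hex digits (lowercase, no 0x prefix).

Key decimal bytes [84, 219, 215, 198, 219] = 54 db d7 c6 db is exactly B = 5 bytes: K' = 54 db d7 c6 db.
K' ⊕ ipad = 62 ed e1 f0 ed.  K' ⊕ opad = 08 87 8b 9a 87.
Inner input = (K'⊕ipad) ∥ m = 62 ed e1 f0 ed ∥ d0.
Inner hash: sum = 98+237+225+240+237+208 = 1245 → 04 dd.
Outer input = (K'⊕opad) ∥ inner = 08 87 8b 9a 87 ∥ 04 dd.
Outer hash (tag): sum = 8+135+139+154+135+4+221 = 796 → 03 1c.

031c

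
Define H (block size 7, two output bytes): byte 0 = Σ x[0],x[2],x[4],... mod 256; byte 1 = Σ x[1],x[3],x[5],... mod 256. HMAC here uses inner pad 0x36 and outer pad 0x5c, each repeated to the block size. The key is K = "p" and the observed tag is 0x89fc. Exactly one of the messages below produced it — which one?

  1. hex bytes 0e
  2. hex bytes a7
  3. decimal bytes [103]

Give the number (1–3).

2

Key "p" = 70 is 1 byte ≤ B = 7; zero-pad to 7 bytes: K' = 70 00 00 00 00 00 00.
K' ⊕ ipad = 46 36 36 36 36 36 36; K' ⊕ opad = 2c 5c 5c 5c 5c 5c 5c.
m1: inner = H(46 36 36 36 36 36 36 0e) = e8 b0; tag = H(2c 5c 5c 5c 5c 5c 5c e8 b0) = f0fc
m2: inner = H(46 36 36 36 36 36 36 a7) = e8 49; tag = H(2c 5c 5c 5c 5c 5c 5c e8 49) = 89fc ← matches
m3: inner = H(46 36 36 36 36 36 36 67) = e8 09; tag = H(2c 5c 5c 5c 5c 5c 5c e8 09) = 49fc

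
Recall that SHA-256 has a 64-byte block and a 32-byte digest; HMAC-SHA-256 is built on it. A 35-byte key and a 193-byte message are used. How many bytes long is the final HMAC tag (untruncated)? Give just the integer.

32

The tag is one SHA-256 digest: 32 bytes.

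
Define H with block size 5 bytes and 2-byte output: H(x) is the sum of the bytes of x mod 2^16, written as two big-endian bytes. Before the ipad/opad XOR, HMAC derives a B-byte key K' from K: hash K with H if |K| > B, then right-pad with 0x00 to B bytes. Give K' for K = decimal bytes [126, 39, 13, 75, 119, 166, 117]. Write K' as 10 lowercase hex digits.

028f000000

|K| = 7 > B = 5, so first hash the key.
H(K): sum = 126+39+13+75+119+166+117 = 655 → 02 8f.
Zero-pad H(K) = 02 8f to 5 bytes: K' = 02 8f 00 00 00.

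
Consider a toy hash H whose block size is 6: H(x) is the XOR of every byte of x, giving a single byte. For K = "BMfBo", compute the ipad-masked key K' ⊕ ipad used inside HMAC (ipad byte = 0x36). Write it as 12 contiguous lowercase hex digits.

747b50745936

Key "BMfBo" = 42 4d 66 42 6f is 5 bytes ≤ B = 6; zero-pad to 6 bytes: K' = 42 4d 66 42 6f 00.
XOR each byte with 0x36: 42⊕36=74, 4d⊕36=7b, 66⊕36=50, 42⊕36=74, 6f⊕36=59, 00⊕36=36.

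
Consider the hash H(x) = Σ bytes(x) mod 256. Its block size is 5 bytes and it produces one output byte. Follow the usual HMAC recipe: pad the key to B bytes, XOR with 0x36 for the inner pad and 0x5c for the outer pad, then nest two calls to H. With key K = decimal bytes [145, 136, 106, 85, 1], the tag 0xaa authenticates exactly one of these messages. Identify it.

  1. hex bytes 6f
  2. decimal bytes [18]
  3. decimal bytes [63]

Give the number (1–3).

Key decimal bytes [145, 136, 106, 85, 1] = 91 88 6a 55 01 is exactly B = 5 bytes: K' = 91 88 6a 55 01.
K' ⊕ ipad = a7 be 5c 63 37; K' ⊕ opad = cd d4 36 09 5d.
m1: inner = H(a7 be 5c 63 37 6f) = ca; tag = H(cd d4 36 09 5d ca) = 07
m2: inner = H(a7 be 5c 63 37 12) = 6d; tag = H(cd d4 36 09 5d 6d) = aa ← matches
m3: inner = H(a7 be 5c 63 37 3f) = 9a; tag = H(cd d4 36 09 5d 9a) = d7

2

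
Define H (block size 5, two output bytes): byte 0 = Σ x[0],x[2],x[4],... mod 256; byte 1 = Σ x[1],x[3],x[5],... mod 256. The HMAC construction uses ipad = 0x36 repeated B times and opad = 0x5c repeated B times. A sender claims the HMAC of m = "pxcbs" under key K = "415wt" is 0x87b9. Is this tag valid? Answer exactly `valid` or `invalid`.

valid

Key "415wt" = 34 31 35 77 74 is exactly B = 5 bytes: K' = 34 31 35 77 74.
K' ⊕ ipad = 02 07 03 41 42; K' ⊕ opad = 68 6d 69 2b 28.
Inner hash: even-index sum = 289 mod 256 = 33; odd-index sum = 398 mod 256 = 142 → 21 8e.
Outer hash (recomputed tag): even-index sum = 391 mod 256 = 135; odd-index sum = 185 mod 256 = 185 → 87 b9.
Recomputed tag = 87b9; claimed = 87b9 → match.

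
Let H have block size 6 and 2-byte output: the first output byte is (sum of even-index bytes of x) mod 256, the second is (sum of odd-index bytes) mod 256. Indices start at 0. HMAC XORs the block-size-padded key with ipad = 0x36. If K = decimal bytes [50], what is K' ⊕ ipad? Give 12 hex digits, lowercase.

043636363636

Key decimal bytes [50] = 32 is 1 byte ≤ B = 6; zero-pad to 6 bytes: K' = 32 00 00 00 00 00.
XOR each byte with 0x36: 32⊕36=04, 00⊕36=36, 00⊕36=36, 00⊕36=36, 00⊕36=36, 00⊕36=36.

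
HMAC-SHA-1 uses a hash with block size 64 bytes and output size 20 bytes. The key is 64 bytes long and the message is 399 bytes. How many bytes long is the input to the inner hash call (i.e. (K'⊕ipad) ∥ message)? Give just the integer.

463

Key is 64 ≤ 64 bytes, zero-padded: |K'| = 64.
Inner input = (K'⊕ipad) ∥ m → 64 + 399 = 463 bytes.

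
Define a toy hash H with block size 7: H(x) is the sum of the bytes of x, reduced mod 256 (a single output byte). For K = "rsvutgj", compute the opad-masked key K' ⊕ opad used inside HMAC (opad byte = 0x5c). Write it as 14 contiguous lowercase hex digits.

2e2f2a29283b36

Key "rsvutgj" = 72 73 76 75 74 67 6a is exactly B = 7 bytes: K' = 72 73 76 75 74 67 6a.
XOR each byte with 0x5c: 72⊕5c=2e, 73⊕5c=2f, 76⊕5c=2a, 75⊕5c=29, 74⊕5c=28, 67⊕5c=3b, 6a⊕5c=36.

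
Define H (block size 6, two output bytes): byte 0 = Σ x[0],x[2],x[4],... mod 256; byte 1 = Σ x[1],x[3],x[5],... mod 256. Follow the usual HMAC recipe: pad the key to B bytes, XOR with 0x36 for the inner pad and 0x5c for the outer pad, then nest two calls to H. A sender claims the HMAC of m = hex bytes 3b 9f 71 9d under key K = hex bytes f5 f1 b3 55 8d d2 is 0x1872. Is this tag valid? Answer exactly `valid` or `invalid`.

invalid

Key hex bytes f5 f1 b3 55 8d d2 is exactly B = 6 bytes: K' = f5 f1 b3 55 8d d2.
K' ⊕ ipad = c3 c7 85 63 bb e4; K' ⊕ opad = a9 ad ef 09 d1 8e.
Inner hash: even-index sum = 687 mod 256 = 175; odd-index sum = 842 mod 256 = 74 → af 4a.
Outer hash (recomputed tag): even-index sum = 792 mod 256 = 24; odd-index sum = 398 mod 256 = 142 → 18 8e.
Recomputed tag = 188e; claimed = 1872 → mismatch.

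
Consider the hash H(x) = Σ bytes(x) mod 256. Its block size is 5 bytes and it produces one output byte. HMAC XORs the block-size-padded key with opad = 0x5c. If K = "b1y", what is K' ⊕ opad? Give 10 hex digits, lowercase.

Key "b1y" = 62 31 79 is 3 bytes ≤ B = 5; zero-pad to 5 bytes: K' = 62 31 79 00 00.
XOR each byte with 0x5c: 62⊕5c=3e, 31⊕5c=6d, 79⊕5c=25, 00⊕5c=5c, 00⊕5c=5c.

3e6d255c5c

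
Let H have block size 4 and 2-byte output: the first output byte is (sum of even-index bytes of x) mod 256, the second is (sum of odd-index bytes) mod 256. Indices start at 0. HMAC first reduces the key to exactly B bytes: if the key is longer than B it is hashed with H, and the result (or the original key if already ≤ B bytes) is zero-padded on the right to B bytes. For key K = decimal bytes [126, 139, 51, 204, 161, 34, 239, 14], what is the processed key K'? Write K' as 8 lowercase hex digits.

|K| = 8 > B = 4, so first hash the key.
H(K): even-index sum = 577 mod 256 = 65; odd-index sum = 391 mod 256 = 135 → 41 87.
Zero-pad H(K) = 41 87 to 4 bytes: K' = 41 87 00 00.

41870000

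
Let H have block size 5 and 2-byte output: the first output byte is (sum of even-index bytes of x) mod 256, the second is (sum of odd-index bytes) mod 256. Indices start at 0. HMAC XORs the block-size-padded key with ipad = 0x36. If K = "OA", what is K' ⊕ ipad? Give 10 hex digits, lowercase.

7977363636

Key "OA" = 4f 41 is 2 bytes ≤ B = 5; zero-pad to 5 bytes: K' = 4f 41 00 00 00.
XOR each byte with 0x36: 4f⊕36=79, 41⊕36=77, 00⊕36=36, 00⊕36=36, 00⊕36=36.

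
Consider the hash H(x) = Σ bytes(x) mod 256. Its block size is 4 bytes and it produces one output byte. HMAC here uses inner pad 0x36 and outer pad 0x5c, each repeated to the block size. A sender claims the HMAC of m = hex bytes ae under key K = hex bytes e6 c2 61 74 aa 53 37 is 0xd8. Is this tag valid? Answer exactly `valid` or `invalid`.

Key hex bytes e6 c2 61 74 aa 53 37 is 7 bytes > B = 4, so hash it first: H(key) = b1, then zero-pad to 4 bytes: K' = b1 00 00 00.
K' ⊕ ipad = 87 36 36 36; K' ⊕ opad = ed 5c 5c 5c.
Inner hash: sum = 135+54+54+54+174 = 471; mod 256 = 215 → d7.
Outer hash (recomputed tag): sum = 237+92+92+92+215 = 728; mod 256 = 216 → d8.
Recomputed tag = d8; claimed = d8 → match.

valid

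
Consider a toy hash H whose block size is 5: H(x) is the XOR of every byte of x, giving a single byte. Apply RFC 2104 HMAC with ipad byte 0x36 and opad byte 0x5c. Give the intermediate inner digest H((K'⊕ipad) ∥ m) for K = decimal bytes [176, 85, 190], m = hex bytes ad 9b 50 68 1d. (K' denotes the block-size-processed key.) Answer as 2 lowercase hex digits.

Key decimal bytes [176, 85, 190] = b0 55 be is 3 bytes ≤ B = 5; zero-pad to 5 bytes: K' = b0 55 be 00 00.
K' ⊕ ipad = 86 63 88 36 36.
Inner input = 86 63 88 36 36 ∥ ad 9b 50 68 1d.
Inner hash: XOR 86⊕63⊕88⊕36⊕36⊕ad⊕9b⊕50⊕68⊕1d = 7e.

7e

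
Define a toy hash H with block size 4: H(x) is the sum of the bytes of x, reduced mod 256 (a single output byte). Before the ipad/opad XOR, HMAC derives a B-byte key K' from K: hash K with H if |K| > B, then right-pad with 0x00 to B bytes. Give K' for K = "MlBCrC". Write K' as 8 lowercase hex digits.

|K| = 6 > B = 4, so first hash the key.
H(K): sum = 77+108+66+67+114+67 = 499; mod 256 = 243 → f3.
Zero-pad H(K) = f3 to 4 bytes: K' = f3 00 00 00.

f3000000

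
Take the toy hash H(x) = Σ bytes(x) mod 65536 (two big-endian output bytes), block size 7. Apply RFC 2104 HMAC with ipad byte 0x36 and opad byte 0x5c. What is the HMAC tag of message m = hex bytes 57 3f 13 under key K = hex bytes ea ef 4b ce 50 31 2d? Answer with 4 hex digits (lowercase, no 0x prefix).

035b

Key hex bytes ea ef 4b ce 50 31 2d is exactly B = 7 bytes: K' = ea ef 4b ce 50 31 2d.
K' ⊕ ipad = dc d9 7d f8 66 07 1b.  K' ⊕ opad = b6 b3 17 92 0c 6d 71.
Inner input = (K'⊕ipad) ∥ m = dc d9 7d f8 66 07 1b ∥ 57 3f 13.
Inner hash: sum = 220+217+125+248+102+7+27+87+63+19 = 1115 → 04 5b.
Outer input = (K'⊕opad) ∥ inner = b6 b3 17 92 0c 6d 71 ∥ 04 5b.
Outer hash (tag): sum = 182+179+23+146+12+109+113+4+91 = 859 → 03 5b.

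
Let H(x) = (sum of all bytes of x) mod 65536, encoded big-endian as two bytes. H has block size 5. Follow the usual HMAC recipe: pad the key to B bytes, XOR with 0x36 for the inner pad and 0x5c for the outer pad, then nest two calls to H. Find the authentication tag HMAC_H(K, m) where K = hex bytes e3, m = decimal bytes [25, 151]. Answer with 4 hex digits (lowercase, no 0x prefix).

028e

Key hex bytes e3 is 1 byte ≤ B = 5; zero-pad to 5 bytes: K' = e3 00 00 00 00.
K' ⊕ ipad = d5 36 36 36 36.  K' ⊕ opad = bf 5c 5c 5c 5c.
Inner input = (K'⊕ipad) ∥ m = d5 36 36 36 36 ∥ 19 97.
Inner hash: sum = 213+54+54+54+54+25+151 = 605 → 02 5d.
Outer input = (K'⊕opad) ∥ inner = bf 5c 5c 5c 5c ∥ 02 5d.
Outer hash (tag): sum = 191+92+92+92+92+2+93 = 654 → 02 8e.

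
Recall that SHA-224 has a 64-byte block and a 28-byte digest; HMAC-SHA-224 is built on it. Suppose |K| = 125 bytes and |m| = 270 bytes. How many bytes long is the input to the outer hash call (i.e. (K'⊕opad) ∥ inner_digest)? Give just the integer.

92

Key is 125 > 64 bytes, so it is hashed to 28 bytes then zero-padded to 64: |K'| = 64.
Outer input = (K'⊕opad) ∥ H(inner) → 64 + 28 = 92 bytes.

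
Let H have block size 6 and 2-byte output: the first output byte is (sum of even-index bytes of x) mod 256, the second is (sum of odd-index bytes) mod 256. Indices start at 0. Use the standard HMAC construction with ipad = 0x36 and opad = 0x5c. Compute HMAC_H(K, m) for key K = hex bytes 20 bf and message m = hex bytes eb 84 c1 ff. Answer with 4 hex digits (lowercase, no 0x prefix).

6213

Key hex bytes 20 bf is 2 bytes ≤ B = 6; zero-pad to 6 bytes: K' = 20 bf 00 00 00 00.
K' ⊕ ipad = 16 89 36 36 36 36.  K' ⊕ opad = 7c e3 5c 5c 5c 5c.
Inner input = (K'⊕ipad) ∥ m = 16 89 36 36 36 36 ∥ eb 84 c1 ff.
Inner hash: even-index sum = 558 mod 256 = 46; odd-index sum = 632 mod 256 = 120 → 2e 78.
Outer input = (K'⊕opad) ∥ inner = 7c e3 5c 5c 5c 5c ∥ 2e 78.
Outer hash (tag): even-index sum = 354 mod 256 = 98; odd-index sum = 531 mod 256 = 19 → 62 13.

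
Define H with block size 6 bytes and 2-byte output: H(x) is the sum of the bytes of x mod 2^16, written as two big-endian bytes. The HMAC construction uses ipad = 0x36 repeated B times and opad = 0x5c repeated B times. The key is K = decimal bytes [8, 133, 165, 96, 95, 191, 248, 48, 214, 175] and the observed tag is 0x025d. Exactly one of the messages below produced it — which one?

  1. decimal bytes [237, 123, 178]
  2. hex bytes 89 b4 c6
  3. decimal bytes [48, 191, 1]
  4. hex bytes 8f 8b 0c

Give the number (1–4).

1

Key decimal bytes [8, 133, 165, 96, 95, 191, 248, 48, 214, 175] = 08 85 a5 60 5f bf f8 30 d6 af is 10 bytes > B = 6, so hash it first: H(key) = 05 5d, then zero-pad to 6 bytes: K' = 05 5d 00 00 00 00.
K' ⊕ ipad = 33 6b 36 36 36 36; K' ⊕ opad = 59 01 5c 5c 5c 5c.
m1: inner = H(33 6b 36 36 36 36 ed 7b b2) = 03 90; tag = H(59 01 5c 5c 5c 5c 03 90) = 025d ← matches
m2: inner = H(33 6b 36 36 36 36 89 b4 c6) = 03 79; tag = H(59 01 5c 5c 5c 5c 03 79) = 0246
m3: inner = H(33 6b 36 36 36 36 30 bf 01) = 02 66; tag = H(59 01 5c 5c 5c 5c 02 66) = 0232
m4: inner = H(33 6b 36 36 36 36 8f 8b 0c) = 02 9c; tag = H(59 01 5c 5c 5c 5c 02 9c) = 0268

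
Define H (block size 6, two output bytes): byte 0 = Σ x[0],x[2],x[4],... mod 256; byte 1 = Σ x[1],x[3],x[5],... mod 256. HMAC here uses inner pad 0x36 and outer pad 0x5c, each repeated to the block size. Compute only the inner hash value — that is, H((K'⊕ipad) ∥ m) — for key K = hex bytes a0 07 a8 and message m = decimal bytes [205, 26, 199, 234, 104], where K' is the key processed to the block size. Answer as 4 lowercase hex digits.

Key hex bytes a0 07 a8 is 3 bytes ≤ B = 6; zero-pad to 6 bytes: K' = a0 07 a8 00 00 00.
K' ⊕ ipad = 96 31 9e 36 36 36.
Inner input = 96 31 9e 36 36 36 ∥ cd 1a c7 ea 68.
Inner hash: even-index sum = 870 mod 256 = 102; odd-index sum = 417 mod 256 = 161 → 66 a1.

66a1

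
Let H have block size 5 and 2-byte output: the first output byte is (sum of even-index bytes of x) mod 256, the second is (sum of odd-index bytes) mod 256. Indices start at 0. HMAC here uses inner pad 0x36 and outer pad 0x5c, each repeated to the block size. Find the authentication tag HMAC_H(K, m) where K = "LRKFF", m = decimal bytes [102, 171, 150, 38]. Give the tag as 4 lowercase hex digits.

1160

Key "LRKFF" = 4c 52 4b 46 46 is exactly B = 5 bytes: K' = 4c 52 4b 46 46.
K' ⊕ ipad = 7a 64 7d 70 70.  K' ⊕ opad = 10 0e 17 1a 1a.
Inner input = (K'⊕ipad) ∥ m = 7a 64 7d 70 70 ∥ 66 ab 96 26.
Inner hash: even-index sum = 568 mod 256 = 56; odd-index sum = 464 mod 256 = 208 → 38 d0.
Outer input = (K'⊕opad) ∥ inner = 10 0e 17 1a 1a ∥ 38 d0.
Outer hash (tag): even-index sum = 273 mod 256 = 17; odd-index sum = 96 mod 256 = 96 → 11 60.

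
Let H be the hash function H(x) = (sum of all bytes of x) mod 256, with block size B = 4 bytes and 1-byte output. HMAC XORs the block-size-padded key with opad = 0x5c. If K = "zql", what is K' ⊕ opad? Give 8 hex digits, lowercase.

Key "zql" = 7a 71 6c is 3 bytes ≤ B = 4; zero-pad to 4 bytes: K' = 7a 71 6c 00.
XOR each byte with 0x5c: 7a⊕5c=26, 71⊕5c=2d, 6c⊕5c=30, 00⊕5c=5c.

262d305c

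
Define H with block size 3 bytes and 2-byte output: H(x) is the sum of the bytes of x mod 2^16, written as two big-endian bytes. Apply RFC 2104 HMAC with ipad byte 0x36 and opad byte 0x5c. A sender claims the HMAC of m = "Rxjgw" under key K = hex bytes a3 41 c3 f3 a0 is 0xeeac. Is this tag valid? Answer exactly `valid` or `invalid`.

invalid

Key hex bytes a3 41 c3 f3 a0 is 5 bytes > B = 3, so hash it first: H(key) = 03 3a, then zero-pad to 3 bytes: K' = 03 3a 00.
K' ⊕ ipad = 35 0c 36; K' ⊕ opad = 5f 66 5c.
Inner hash: sum = 53+12+54+82+120+106+103+119 = 649 → 02 89.
Outer hash (recomputed tag): sum = 95+102+92+2+137 = 428 → 01 ac.
Recomputed tag = 01ac; claimed = eeac → mismatch.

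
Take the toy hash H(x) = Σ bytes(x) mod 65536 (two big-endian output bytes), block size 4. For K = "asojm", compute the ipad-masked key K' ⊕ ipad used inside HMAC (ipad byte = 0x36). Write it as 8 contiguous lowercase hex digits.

342c3636

Key "asojm" = 61 73 6f 6a 6d is 5 bytes > B = 4, so hash it first: H(key) = 02 1a, then zero-pad to 4 bytes: K' = 02 1a 00 00.
XOR each byte with 0x36: 02⊕36=34, 1a⊕36=2c, 00⊕36=36, 00⊕36=36.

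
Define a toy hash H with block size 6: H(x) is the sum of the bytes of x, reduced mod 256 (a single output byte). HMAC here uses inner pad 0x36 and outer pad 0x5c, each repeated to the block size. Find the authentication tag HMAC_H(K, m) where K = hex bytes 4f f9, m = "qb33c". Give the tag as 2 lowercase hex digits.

e4

Key hex bytes 4f f9 is 2 bytes ≤ B = 6; zero-pad to 6 bytes: K' = 4f f9 00 00 00 00.
K' ⊕ ipad = 79 cf 36 36 36 36.  K' ⊕ opad = 13 a5 5c 5c 5c 5c.
Inner input = (K'⊕ipad) ∥ m = 79 cf 36 36 36 36 ∥ 71 62 33 33 63.
Inner hash: sum = 121+207+54+54+54+54+113+98+51+51+99 = 956; mod 256 = 188 → bc.
Outer input = (K'⊕opad) ∥ inner = 13 a5 5c 5c 5c 5c ∥ bc.
Outer hash (tag): sum = 19+165+92+92+92+92+188 = 740; mod 256 = 228 → e4.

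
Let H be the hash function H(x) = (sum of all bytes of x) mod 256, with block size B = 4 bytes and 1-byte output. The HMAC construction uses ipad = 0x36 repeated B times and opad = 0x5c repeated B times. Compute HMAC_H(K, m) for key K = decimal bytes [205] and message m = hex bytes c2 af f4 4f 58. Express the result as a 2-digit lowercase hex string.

Key decimal bytes [205] = cd is 1 byte ≤ B = 4; zero-pad to 4 bytes: K' = cd 00 00 00.
K' ⊕ ipad = fb 36 36 36.  K' ⊕ opad = 91 5c 5c 5c.
Inner input = (K'⊕ipad) ∥ m = fb 36 36 36 ∥ c2 af f4 4f 58.
Inner hash: sum = 251+54+54+54+194+175+244+79+88 = 1193; mod 256 = 169 → a9.
Outer input = (K'⊕opad) ∥ inner = 91 5c 5c 5c ∥ a9.
Outer hash (tag): sum = 145+92+92+92+169 = 590; mod 256 = 78 → 4e.

4e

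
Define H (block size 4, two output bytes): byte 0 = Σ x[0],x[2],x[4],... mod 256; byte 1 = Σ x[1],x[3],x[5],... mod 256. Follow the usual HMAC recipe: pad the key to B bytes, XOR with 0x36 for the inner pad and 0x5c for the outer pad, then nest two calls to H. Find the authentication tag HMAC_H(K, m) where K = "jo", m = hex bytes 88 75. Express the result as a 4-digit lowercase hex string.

ac93

Key "jo" = 6a 6f is 2 bytes ≤ B = 4; zero-pad to 4 bytes: K' = 6a 6f 00 00.
K' ⊕ ipad = 5c 59 36 36.  K' ⊕ opad = 36 33 5c 5c.
Inner input = (K'⊕ipad) ∥ m = 5c 59 36 36 ∥ 88 75.
Inner hash: even-index sum = 282 mod 256 = 26; odd-index sum = 260 mod 256 = 4 → 1a 04.
Outer input = (K'⊕opad) ∥ inner = 36 33 5c 5c ∥ 1a 04.
Outer hash (tag): even-index sum = 172 mod 256 = 172; odd-index sum = 147 mod 256 = 147 → ac 93.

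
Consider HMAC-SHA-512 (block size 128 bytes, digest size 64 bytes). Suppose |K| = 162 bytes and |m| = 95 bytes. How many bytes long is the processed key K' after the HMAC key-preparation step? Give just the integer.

128

Key is 162 > 128 bytes, so it is hashed to 64 bytes then zero-padded to 128: |K'| = 128.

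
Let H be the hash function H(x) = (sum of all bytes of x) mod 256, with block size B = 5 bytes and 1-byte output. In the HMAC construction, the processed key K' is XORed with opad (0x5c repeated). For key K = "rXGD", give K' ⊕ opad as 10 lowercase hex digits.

Key "rXGD" = 72 58 47 44 is 4 bytes ≤ B = 5; zero-pad to 5 bytes: K' = 72 58 47 44 00.
XOR each byte with 0x5c: 72⊕5c=2e, 58⊕5c=04, 47⊕5c=1b, 44⊕5c=18, 00⊕5c=5c.

2e041b185c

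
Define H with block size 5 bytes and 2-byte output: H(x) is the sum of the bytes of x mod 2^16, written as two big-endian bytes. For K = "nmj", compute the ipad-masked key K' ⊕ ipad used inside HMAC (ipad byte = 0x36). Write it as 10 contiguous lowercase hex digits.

Key "nmj" = 6e 6d 6a is 3 bytes ≤ B = 5; zero-pad to 5 bytes: K' = 6e 6d 6a 00 00.
XOR each byte with 0x36: 6e⊕36=58, 6d⊕36=5b, 6a⊕36=5c, 00⊕36=36, 00⊕36=36.

585b5c3636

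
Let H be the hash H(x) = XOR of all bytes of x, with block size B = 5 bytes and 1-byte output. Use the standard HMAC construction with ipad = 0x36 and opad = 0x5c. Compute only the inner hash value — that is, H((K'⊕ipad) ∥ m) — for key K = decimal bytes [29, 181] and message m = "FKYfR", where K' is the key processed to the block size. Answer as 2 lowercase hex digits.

fe

Key decimal bytes [29, 181] = 1d b5 is 2 bytes ≤ B = 5; zero-pad to 5 bytes: K' = 1d b5 00 00 00.
K' ⊕ ipad = 2b 83 36 36 36.
Inner input = 2b 83 36 36 36 ∥ 46 4b 59 66 52.
Inner hash: XOR 2b⊕83⊕36⊕36⊕36⊕46⊕4b⊕59⊕66⊕52 = fe.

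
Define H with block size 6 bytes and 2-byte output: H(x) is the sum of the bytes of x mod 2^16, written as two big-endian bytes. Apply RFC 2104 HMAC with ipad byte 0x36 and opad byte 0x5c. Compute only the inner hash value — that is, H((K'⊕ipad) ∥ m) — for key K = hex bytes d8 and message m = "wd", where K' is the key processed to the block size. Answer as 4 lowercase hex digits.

02d7

Key hex bytes d8 is 1 byte ≤ B = 6; zero-pad to 6 bytes: K' = d8 00 00 00 00 00.
K' ⊕ ipad = ee 36 36 36 36 36.
Inner input = ee 36 36 36 36 36 ∥ 77 64.
Inner hash: sum = 238+54+54+54+54+54+119+100 = 727 → 02 d7.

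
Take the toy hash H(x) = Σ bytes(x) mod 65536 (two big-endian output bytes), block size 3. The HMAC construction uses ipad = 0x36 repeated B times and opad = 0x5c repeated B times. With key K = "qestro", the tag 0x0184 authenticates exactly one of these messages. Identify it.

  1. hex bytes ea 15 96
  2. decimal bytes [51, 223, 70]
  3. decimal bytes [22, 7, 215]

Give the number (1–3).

Key "qestro" = 71 65 73 74 72 6f is 6 bytes > B = 3, so hash it first: H(key) = 02 9e, then zero-pad to 3 bytes: K' = 02 9e 00.
K' ⊕ ipad = 34 a8 36; K' ⊕ opad = 5e c2 5c.
m1: inner = H(34 a8 36 ea 15 96) = 02 a7; tag = H(5e c2 5c 02 a7) = 0225
m2: inner = H(34 a8 36 33 df 46) = 02 6a; tag = H(5e c2 5c 02 6a) = 01e8
m3: inner = H(34 a8 36 16 07 d7) = 02 06; tag = H(5e c2 5c 02 06) = 0184 ← matches

3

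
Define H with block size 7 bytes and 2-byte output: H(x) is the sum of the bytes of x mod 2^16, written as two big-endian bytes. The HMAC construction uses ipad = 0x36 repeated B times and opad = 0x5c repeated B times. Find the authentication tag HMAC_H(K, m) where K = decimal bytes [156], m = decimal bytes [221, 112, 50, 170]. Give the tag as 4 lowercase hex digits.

Key decimal bytes [156] = 9c is 1 byte ≤ B = 7; zero-pad to 7 bytes: K' = 9c 00 00 00 00 00 00.
K' ⊕ ipad = aa 36 36 36 36 36 36.  K' ⊕ opad = c0 5c 5c 5c 5c 5c 5c.
Inner input = (K'⊕ipad) ∥ m = aa 36 36 36 36 36 36 ∥ dd 70 32 aa.
Inner hash: sum = 170+54+54+54+54+54+54+221+112+50+170 = 1047 → 04 17.
Outer input = (K'⊕opad) ∥ inner = c0 5c 5c 5c 5c 5c 5c ∥ 04 17.
Outer hash (tag): sum = 192+92+92+92+92+92+92+4+23 = 771 → 03 03.

0303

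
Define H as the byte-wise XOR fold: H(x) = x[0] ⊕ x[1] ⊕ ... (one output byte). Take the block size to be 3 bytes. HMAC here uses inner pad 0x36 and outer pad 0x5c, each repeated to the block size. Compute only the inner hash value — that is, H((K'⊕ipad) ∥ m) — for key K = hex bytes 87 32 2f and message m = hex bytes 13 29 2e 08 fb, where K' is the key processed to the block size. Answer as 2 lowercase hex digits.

Key hex bytes 87 32 2f is exactly B = 3 bytes: K' = 87 32 2f.
K' ⊕ ipad = b1 04 19.
Inner input = b1 04 19 ∥ 13 29 2e 08 fb.
Inner hash: XOR b1⊕04⊕19⊕13⊕29⊕2e⊕08⊕fb = 4b.

4b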